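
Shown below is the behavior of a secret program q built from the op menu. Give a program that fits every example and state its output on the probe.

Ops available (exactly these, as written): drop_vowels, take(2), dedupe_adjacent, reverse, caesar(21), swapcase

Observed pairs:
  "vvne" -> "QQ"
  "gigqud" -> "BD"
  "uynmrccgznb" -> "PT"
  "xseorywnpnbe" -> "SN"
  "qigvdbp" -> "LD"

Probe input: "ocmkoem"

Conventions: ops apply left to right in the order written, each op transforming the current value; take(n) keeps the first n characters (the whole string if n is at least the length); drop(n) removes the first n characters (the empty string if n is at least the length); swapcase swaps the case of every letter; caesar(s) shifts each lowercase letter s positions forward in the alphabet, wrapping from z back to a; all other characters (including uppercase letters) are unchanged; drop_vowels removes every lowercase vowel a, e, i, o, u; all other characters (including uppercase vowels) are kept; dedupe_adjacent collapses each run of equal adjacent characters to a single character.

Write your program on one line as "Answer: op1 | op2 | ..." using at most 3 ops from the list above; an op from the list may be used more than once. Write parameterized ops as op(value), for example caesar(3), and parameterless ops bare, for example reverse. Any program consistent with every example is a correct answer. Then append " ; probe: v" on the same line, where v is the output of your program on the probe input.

caesar(21) | take(2) | swapcase ; probe: "JX"

Check, running the answer program on each example:
  "vvne" -> "qqiz" -> "qq" -> "QQ"
  "gigqud" -> "bdblpy" -> "bd" -> "BD"
  "uynmrccgznb" -> "ptihmxxbuiw" -> "pt" -> "PT"
  "xseorywnpnbe" -> "snzjmtrikiwz" -> "sn" -> "SN"
  "qigvdbp" -> "ldbqywk" -> "ld" -> "LD"
  probe: "ocmkoem" -> "jxhfjzh" -> "jx" -> "JX"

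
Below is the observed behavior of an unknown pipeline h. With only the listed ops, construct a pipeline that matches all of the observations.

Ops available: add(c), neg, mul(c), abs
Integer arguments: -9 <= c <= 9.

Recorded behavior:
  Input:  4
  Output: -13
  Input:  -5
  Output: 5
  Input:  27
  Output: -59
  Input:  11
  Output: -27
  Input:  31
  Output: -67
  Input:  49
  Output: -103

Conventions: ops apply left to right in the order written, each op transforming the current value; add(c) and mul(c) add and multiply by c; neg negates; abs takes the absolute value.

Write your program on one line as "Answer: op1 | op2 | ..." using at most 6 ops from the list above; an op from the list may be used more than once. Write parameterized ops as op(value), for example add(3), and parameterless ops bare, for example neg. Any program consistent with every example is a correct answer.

add(4) | add(-6) | neg | mul(2) | add(-9)

Check, running the answer program on each example:
  4 -> 8 -> 2 -> -2 -> -4 -> -13
  -5 -> -1 -> -7 -> 7 -> 14 -> 5
  27 -> 31 -> 25 -> -25 -> -50 -> -59
  11 -> 15 -> 9 -> -9 -> -18 -> -27
  31 -> 35 -> 29 -> -29 -> -58 -> -67
  49 -> 53 -> 47 -> -47 -> -94 -> -103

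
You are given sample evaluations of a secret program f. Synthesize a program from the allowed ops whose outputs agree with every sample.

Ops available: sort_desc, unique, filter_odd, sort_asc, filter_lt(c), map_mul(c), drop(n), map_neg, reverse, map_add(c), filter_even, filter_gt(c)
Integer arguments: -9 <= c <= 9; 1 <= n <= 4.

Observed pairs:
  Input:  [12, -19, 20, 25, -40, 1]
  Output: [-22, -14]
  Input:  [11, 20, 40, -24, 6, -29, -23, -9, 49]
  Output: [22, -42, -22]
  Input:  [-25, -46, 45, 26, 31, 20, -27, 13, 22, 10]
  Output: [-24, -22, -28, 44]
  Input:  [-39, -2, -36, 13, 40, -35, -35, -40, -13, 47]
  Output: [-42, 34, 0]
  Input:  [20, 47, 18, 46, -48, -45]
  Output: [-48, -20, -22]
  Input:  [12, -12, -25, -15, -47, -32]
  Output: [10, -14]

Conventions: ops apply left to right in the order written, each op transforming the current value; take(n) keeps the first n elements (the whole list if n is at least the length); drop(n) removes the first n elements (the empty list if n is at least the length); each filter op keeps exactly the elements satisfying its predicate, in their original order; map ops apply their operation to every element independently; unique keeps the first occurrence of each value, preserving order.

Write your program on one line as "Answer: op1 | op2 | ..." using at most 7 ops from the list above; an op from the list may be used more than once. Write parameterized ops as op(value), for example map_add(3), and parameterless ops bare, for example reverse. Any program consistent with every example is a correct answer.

map_neg | reverse | map_add(-2) | unique | filter_even | drop(1)

Check, running the answer program on each example:
  [12, -19, 20, 25, -40, 1] -> [-12, 19, -20, -25, 40, -1] -> [-1, 40, -25, -20, 19, -12] -> [-3, 38, -27, -22, 17, -14] -> [-3, 38, -27, -22, 17, -14] -> [38, -22, -14] -> [-22, -14]
  [11, 20, 40, -24, 6, -29, -23, -9, 49] -> [-11, -20, -40, 24, -6, 29, 23, 9, -49] -> [-49, 9, 23, 29, -6, 24, -40, -20, -11] -> [-51, 7, 21, 27, -8, 22, -42, -22, -13] -> [-51, 7, 21, 27, -8, 22, -42, -22, -13] -> [-8, 22, -42, -22] -> [22, -42, -22]
  [-25, -46, 45, 26, 31, 20, -27, 13, 22, 10] -> [25, 46, -45, -26, -31, -20, 27, -13, -22, -10] -> [-10, -22, -13, 27, -20, -31, -26, -45, 46, 25] -> [-12, -24, -15, 25, -22, -33, -28, -47, 44, 23] -> [-12, -24, -15, 25, -22, -33, -28, -47, 44, 23] -> [-12, -24, -22, -28, 44] -> [-24, -22, -28, 44]
  [-39, -2, -36, 13, 40, -35, -35, -40, -13, 47] -> [39, 2, 36, -13, -40, 35, 35, 40, 13, -47] -> [-47, 13, 40, 35, 35, -40, -13, 36, 2, 39] -> [-49, 11, 38, 33, 33, -42, -15, 34, 0, 37] -> [-49, 11, 38, 33, -42, -15, 34, 0, 37] -> [38, -42, 34, 0] -> [-42, 34, 0]
  [20, 47, 18, 46, -48, -45] -> [-20, -47, -18, -46, 48, 45] -> [45, 48, -46, -18, -47, -20] -> [43, 46, -48, -20, -49, -22] -> [43, 46, -48, -20, -49, -22] -> [46, -48, -20, -22] -> [-48, -20, -22]
  [12, -12, -25, -15, -47, -32] -> [-12, 12, 25, 15, 47, 32] -> [32, 47, 15, 25, 12, -12] -> [30, 45, 13, 23, 10, -14] -> [30, 45, 13, 23, 10, -14] -> [30, 10, -14] -> [10, -14]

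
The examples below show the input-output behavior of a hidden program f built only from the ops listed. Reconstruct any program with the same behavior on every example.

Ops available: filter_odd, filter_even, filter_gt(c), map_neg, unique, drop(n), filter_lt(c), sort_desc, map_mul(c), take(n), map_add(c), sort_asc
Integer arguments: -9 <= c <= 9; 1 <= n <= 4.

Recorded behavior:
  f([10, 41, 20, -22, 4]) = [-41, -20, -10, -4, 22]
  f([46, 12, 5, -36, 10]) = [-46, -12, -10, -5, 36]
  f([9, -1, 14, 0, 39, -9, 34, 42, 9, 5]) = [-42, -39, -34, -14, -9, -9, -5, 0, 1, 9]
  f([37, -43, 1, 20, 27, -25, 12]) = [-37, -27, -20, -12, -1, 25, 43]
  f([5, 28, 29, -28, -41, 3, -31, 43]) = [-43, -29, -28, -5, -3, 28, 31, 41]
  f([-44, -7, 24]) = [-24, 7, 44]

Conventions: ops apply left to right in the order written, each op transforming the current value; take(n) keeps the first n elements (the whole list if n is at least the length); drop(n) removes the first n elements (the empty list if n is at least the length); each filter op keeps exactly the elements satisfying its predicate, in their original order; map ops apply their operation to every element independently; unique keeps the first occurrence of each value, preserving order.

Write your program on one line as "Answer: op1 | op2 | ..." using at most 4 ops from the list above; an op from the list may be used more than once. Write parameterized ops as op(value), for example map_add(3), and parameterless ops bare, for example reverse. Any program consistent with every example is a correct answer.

map_mul(-1) | sort_desc | sort_asc

Check, running the answer program on each example:
  [10, 41, 20, -22, 4] -> [-10, -41, -20, 22, -4] -> [22, -4, -10, -20, -41] -> [-41, -20, -10, -4, 22]
  [46, 12, 5, -36, 10] -> [-46, -12, -5, 36, -10] -> [36, -5, -10, -12, -46] -> [-46, -12, -10, -5, 36]
  [9, -1, 14, 0, 39, -9, 34, 42, 9, 5] -> [-9, 1, -14, 0, -39, 9, -34, -42, -9, -5] -> [9, 1, 0, -5, -9, -9, -14, -34, -39, -42] -> [-42, -39, -34, -14, -9, -9, -5, 0, 1, 9]
  [37, -43, 1, 20, 27, -25, 12] -> [-37, 43, -1, -20, -27, 25, -12] -> [43, 25, -1, -12, -20, -27, -37] -> [-37, -27, -20, -12, -1, 25, 43]
  [5, 28, 29, -28, -41, 3, -31, 43] -> [-5, -28, -29, 28, 41, -3, 31, -43] -> [41, 31, 28, -3, -5, -28, -29, -43] -> [-43, -29, -28, -5, -3, 28, 31, 41]
  [-44, -7, 24] -> [44, 7, -24] -> [44, 7, -24] -> [-24, 7, 44]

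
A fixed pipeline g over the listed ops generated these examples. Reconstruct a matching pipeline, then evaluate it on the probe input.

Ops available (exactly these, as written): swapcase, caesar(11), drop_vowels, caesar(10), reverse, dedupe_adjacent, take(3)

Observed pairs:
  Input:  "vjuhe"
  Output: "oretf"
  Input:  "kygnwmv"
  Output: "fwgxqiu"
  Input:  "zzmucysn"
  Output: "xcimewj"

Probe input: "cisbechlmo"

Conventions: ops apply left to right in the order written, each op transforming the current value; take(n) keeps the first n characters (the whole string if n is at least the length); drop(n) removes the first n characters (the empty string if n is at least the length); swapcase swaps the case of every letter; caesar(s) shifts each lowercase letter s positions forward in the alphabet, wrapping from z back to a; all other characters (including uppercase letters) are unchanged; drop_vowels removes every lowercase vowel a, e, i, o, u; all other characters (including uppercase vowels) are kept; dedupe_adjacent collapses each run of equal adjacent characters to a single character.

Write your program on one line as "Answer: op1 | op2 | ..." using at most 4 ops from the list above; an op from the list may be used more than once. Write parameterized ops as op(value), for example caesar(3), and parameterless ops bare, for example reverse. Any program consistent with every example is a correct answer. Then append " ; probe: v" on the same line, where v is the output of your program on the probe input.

dedupe_adjacent | caesar(10) | reverse ; probe: "ywvrmolcsm"

Check, running the answer program on each example:
  "vjuhe" -> "vjuhe" -> "ftero" -> "oretf"
  "kygnwmv" -> "kygnwmv" -> "uiqxgwf" -> "fwgxqiu"
  "zzmucysn" -> "zmucysn" -> "jwemicx" -> "xcimewj"
  probe: "cisbechlmo" -> "cisbechlmo" -> "msclomrvwy" -> "ywvrmolcsm"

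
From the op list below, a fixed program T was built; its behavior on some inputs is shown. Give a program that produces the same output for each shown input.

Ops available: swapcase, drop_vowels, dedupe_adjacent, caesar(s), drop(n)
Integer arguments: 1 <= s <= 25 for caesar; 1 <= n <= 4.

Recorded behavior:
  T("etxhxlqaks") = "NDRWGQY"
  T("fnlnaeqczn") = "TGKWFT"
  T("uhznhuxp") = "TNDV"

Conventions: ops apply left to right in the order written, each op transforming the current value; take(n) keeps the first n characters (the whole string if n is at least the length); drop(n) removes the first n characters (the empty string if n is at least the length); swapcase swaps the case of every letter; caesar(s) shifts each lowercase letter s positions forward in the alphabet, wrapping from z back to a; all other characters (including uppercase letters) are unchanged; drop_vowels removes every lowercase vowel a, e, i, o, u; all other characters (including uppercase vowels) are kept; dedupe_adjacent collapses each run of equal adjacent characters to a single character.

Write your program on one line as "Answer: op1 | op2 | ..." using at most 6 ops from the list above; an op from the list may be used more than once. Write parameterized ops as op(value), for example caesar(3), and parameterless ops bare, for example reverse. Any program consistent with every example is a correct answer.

drop(1) | caesar(15) | caesar(17) | drop_vowels | drop(2) | swapcase

Check, running the answer program on each example:
  "etxhxlqaks" -> "txhxlqaks" -> "imwmafpzh" -> "zdndrwgqy" -> "zdndrwgqy" -> "ndrwgqy" -> "NDRWGQY"
  "fnlnaeqczn" -> "nlnaeqczn" -> "cacptfroc" -> "trtgkwift" -> "trtgkwft" -> "tgkwft" -> "TGKWFT"
  "uhznhuxp" -> "hznhuxp" -> "wocwjme" -> "nftnadv" -> "nftndv" -> "tndv" -> "TNDV"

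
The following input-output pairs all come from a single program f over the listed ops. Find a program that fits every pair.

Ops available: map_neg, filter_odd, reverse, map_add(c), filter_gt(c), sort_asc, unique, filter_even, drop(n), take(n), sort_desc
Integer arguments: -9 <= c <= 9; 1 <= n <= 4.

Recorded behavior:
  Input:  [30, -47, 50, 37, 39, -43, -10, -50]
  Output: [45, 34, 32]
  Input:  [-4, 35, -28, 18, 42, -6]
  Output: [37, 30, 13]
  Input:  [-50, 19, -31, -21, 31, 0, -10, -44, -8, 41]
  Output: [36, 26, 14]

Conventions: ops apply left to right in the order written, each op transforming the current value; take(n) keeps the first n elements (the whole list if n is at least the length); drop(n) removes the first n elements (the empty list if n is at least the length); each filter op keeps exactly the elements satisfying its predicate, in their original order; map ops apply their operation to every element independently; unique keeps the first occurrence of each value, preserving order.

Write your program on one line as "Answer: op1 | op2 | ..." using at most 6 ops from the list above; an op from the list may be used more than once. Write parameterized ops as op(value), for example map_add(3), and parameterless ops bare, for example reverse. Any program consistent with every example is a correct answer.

sort_asc | map_add(2) | sort_desc | take(3) | map_add(-7)

Check, running the answer program on each example:
  [30, -47, 50, 37, 39, -43, -10, -50] -> [-50, -47, -43, -10, 30, 37, 39, 50] -> [-48, -45, -41, -8, 32, 39, 41, 52] -> [52, 41, 39, 32, -8, -41, -45, -48] -> [52, 41, 39] -> [45, 34, 32]
  [-4, 35, -28, 18, 42, -6] -> [-28, -6, -4, 18, 35, 42] -> [-26, -4, -2, 20, 37, 44] -> [44, 37, 20, -2, -4, -26] -> [44, 37, 20] -> [37, 30, 13]
  [-50, 19, -31, -21, 31, 0, -10, -44, -8, 41] -> [-50, -44, -31, -21, -10, -8, 0, 19, 31, 41] -> [-48, -42, -29, -19, -8, -6, 2, 21, 33, 43] -> [43, 33, 21, 2, -6, -8, -19, -29, -42, -48] -> [43, 33, 21] -> [36, 26, 14]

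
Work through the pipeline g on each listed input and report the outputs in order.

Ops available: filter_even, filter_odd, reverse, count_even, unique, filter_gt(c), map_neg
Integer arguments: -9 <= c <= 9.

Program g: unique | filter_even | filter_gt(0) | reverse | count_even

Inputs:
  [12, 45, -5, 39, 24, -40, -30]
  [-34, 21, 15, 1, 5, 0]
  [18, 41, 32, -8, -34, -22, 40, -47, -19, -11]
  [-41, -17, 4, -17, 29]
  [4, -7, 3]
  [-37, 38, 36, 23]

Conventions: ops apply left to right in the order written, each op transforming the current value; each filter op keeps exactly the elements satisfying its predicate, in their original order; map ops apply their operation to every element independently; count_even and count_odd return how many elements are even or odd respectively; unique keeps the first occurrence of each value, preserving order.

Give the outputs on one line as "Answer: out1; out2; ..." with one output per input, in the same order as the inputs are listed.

2; 0; 3; 1; 1; 2

Execution, op by op:
  [12, 45, -5, 39, 24, -40, -30] -> [12, 45, -5, 39, 24, -40, -30] -> [12, 24, -40, -30] -> [12, 24] -> [24, 12] -> 2
  [-34, 21, 15, 1, 5, 0] -> [-34, 21, 15, 1, 5, 0] -> [-34, 0] -> [] -> [] -> 0
  [18, 41, 32, -8, -34, -22, 40, -47, -19, -11] -> [18, 41, 32, -8, -34, -22, 40, -47, -19, -11] -> [18, 32, -8, -34, -22, 40] -> [18, 32, 40] -> [40, 32, 18] -> 3
  [-41, -17, 4, -17, 29] -> [-41, -17, 4, 29] -> [4] -> [4] -> [4] -> 1
  [4, -7, 3] -> [4, -7, 3] -> [4] -> [4] -> [4] -> 1
  [-37, 38, 36, 23] -> [-37, 38, 36, 23] -> [38, 36] -> [38, 36] -> [36, 38] -> 2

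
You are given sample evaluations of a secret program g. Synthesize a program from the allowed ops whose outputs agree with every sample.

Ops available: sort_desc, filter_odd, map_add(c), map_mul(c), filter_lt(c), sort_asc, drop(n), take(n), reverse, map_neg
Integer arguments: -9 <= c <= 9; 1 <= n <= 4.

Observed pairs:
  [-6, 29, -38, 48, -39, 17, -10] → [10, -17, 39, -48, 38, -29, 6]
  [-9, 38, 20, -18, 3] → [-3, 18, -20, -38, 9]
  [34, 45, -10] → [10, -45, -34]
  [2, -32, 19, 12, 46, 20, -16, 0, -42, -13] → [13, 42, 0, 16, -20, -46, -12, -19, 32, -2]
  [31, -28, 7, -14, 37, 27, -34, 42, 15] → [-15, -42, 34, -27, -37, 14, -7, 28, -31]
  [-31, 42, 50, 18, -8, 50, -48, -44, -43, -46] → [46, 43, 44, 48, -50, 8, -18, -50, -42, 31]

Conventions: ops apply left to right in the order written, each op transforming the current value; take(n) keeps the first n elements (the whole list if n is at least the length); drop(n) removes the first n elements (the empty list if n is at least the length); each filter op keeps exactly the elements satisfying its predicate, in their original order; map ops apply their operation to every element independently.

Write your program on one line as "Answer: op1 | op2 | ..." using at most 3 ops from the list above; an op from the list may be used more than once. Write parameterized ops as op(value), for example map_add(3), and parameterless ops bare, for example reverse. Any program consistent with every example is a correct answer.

map_neg | reverse

Check, running the answer program on each example:
  [-6, 29, -38, 48, -39, 17, -10] -> [6, -29, 38, -48, 39, -17, 10] -> [10, -17, 39, -48, 38, -29, 6]
  [-9, 38, 20, -18, 3] -> [9, -38, -20, 18, -3] -> [-3, 18, -20, -38, 9]
  [34, 45, -10] -> [-34, -45, 10] -> [10, -45, -34]
  [2, -32, 19, 12, 46, 20, -16, 0, -42, -13] -> [-2, 32, -19, -12, -46, -20, 16, 0, 42, 13] -> [13, 42, 0, 16, -20, -46, -12, -19, 32, -2]
  [31, -28, 7, -14, 37, 27, -34, 42, 15] -> [-31, 28, -7, 14, -37, -27, 34, -42, -15] -> [-15, -42, 34, -27, -37, 14, -7, 28, -31]
  [-31, 42, 50, 18, -8, 50, -48, -44, -43, -46] -> [31, -42, -50, -18, 8, -50, 48, 44, 43, 46] -> [46, 43, 44, 48, -50, 8, -18, -50, -42, 31]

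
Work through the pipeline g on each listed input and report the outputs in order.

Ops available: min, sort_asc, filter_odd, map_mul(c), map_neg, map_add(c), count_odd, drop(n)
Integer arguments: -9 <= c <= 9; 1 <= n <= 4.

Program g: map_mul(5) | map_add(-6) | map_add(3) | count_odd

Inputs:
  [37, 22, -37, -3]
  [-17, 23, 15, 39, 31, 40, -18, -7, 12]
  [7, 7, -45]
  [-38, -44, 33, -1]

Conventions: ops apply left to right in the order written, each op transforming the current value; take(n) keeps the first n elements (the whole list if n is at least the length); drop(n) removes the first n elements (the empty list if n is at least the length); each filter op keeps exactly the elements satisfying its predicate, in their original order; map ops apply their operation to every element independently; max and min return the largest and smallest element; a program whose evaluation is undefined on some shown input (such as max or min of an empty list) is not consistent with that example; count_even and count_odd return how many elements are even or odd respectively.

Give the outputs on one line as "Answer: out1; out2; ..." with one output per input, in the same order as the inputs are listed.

Execution, op by op:
  [37, 22, -37, -3] -> [185, 110, -185, -15] -> [179, 104, -191, -21] -> [182, 107, -188, -18] -> 1
  [-17, 23, 15, 39, 31, 40, -18, -7, 12] -> [-85, 115, 75, 195, 155, 200, -90, -35, 60] -> [-91, 109, 69, 189, 149, 194, -96, -41, 54] -> [-88, 112, 72, 192, 152, 197, -93, -38, 57] -> 3
  [7, 7, -45] -> [35, 35, -225] -> [29, 29, -231] -> [32, 32, -228] -> 0
  [-38, -44, 33, -1] -> [-190, -220, 165, -5] -> [-196, -226, 159, -11] -> [-193, -223, 162, -8] -> 2

1; 3; 0; 2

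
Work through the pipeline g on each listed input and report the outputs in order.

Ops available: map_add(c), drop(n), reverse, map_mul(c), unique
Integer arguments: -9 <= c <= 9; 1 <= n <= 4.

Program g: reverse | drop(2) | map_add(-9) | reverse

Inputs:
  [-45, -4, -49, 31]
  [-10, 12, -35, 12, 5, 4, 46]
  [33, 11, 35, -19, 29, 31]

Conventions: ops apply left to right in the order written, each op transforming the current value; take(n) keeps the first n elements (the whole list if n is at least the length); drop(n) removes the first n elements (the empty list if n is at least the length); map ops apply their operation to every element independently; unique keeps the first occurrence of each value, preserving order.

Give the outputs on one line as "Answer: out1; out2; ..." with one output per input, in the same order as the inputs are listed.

[-54, -13]; [-19, 3, -44, 3, -4]; [24, 2, 26, -28]

Execution, op by op:
  [-45, -4, -49, 31] -> [31, -49, -4, -45] -> [-4, -45] -> [-13, -54] -> [-54, -13]
  [-10, 12, -35, 12, 5, 4, 46] -> [46, 4, 5, 12, -35, 12, -10] -> [5, 12, -35, 12, -10] -> [-4, 3, -44, 3, -19] -> [-19, 3, -44, 3, -4]
  [33, 11, 35, -19, 29, 31] -> [31, 29, -19, 35, 11, 33] -> [-19, 35, 11, 33] -> [-28, 26, 2, 24] -> [24, 2, 26, -28]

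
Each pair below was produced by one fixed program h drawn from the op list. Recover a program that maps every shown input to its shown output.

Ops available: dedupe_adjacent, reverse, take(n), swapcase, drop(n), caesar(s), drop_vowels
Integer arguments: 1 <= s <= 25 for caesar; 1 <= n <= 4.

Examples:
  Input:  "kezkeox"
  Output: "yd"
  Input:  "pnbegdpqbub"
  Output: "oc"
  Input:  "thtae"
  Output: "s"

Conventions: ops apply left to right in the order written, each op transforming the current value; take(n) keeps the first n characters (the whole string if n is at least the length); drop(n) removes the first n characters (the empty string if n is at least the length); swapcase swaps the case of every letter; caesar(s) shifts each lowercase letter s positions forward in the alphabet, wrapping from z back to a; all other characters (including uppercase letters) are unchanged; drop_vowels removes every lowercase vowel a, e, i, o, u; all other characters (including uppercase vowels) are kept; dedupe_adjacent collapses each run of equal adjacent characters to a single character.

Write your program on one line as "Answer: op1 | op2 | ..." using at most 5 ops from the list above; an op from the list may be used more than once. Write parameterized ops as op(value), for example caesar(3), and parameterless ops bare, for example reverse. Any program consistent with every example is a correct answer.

reverse | drop(4) | take(4) | take(2) | caesar(25)

Check, running the answer program on each example:
  "kezkeox" -> "xoekzek" -> "zek" -> "zek" -> "ze" -> "yd"
  "pnbegdpqbub" -> "bubqpdgebnp" -> "pdgebnp" -> "pdge" -> "pd" -> "oc"
  "thtae" -> "eatht" -> "t" -> "t" -> "t" -> "s"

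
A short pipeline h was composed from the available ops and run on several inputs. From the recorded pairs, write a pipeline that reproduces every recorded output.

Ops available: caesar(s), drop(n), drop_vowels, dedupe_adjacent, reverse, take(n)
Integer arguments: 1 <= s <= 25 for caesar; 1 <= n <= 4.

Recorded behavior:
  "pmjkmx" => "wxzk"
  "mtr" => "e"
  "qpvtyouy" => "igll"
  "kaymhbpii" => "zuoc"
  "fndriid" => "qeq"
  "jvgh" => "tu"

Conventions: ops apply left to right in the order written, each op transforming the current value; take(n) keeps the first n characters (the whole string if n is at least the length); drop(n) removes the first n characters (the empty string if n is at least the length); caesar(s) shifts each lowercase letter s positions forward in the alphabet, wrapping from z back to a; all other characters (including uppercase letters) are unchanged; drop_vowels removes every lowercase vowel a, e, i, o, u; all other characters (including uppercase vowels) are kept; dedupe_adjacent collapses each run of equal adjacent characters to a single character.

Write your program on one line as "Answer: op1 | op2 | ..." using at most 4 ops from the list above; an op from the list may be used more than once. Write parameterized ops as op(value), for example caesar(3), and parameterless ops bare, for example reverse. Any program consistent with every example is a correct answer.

drop_vowels | caesar(12) | drop(2) | caesar(1)

Check, running the answer program on each example:
  "pmjkmx" -> "pmjkmx" -> "byvwyj" -> "vwyj" -> "wxzk"
  "mtr" -> "mtr" -> "yfd" -> "d" -> "e"
  "qpvtyouy" -> "qpvtyy" -> "cbhfkk" -> "hfkk" -> "igll"
  "kaymhbpii" -> "kymhbp" -> "wkytnb" -> "ytnb" -> "zuoc"
  "fndriid" -> "fndrd" -> "rzpdp" -> "pdp" -> "qeq"
  "jvgh" -> "jvgh" -> "vhst" -> "st" -> "tu"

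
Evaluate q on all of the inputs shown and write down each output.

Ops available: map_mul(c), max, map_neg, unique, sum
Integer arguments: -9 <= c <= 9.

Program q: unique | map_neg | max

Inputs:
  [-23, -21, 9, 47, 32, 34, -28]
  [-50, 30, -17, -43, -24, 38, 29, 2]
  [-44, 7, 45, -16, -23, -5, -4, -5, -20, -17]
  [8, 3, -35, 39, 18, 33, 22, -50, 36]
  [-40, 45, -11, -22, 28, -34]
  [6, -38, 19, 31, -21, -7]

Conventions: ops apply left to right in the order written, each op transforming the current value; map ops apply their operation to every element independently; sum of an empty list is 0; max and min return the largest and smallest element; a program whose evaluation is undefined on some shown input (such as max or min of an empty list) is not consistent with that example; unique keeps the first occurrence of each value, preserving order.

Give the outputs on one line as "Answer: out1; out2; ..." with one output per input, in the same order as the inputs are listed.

28; 50; 44; 50; 40; 38

Execution, op by op:
  [-23, -21, 9, 47, 32, 34, -28] -> [-23, -21, 9, 47, 32, 34, -28] -> [23, 21, -9, -47, -32, -34, 28] -> 28
  [-50, 30, -17, -43, -24, 38, 29, 2] -> [-50, 30, -17, -43, -24, 38, 29, 2] -> [50, -30, 17, 43, 24, -38, -29, -2] -> 50
  [-44, 7, 45, -16, -23, -5, -4, -5, -20, -17] -> [-44, 7, 45, -16, -23, -5, -4, -20, -17] -> [44, -7, -45, 16, 23, 5, 4, 20, 17] -> 44
  [8, 3, -35, 39, 18, 33, 22, -50, 36] -> [8, 3, -35, 39, 18, 33, 22, -50, 36] -> [-8, -3, 35, -39, -18, -33, -22, 50, -36] -> 50
  [-40, 45, -11, -22, 28, -34] -> [-40, 45, -11, -22, 28, -34] -> [40, -45, 11, 22, -28, 34] -> 40
  [6, -38, 19, 31, -21, -7] -> [6, -38, 19, 31, -21, -7] -> [-6, 38, -19, -31, 21, 7] -> 38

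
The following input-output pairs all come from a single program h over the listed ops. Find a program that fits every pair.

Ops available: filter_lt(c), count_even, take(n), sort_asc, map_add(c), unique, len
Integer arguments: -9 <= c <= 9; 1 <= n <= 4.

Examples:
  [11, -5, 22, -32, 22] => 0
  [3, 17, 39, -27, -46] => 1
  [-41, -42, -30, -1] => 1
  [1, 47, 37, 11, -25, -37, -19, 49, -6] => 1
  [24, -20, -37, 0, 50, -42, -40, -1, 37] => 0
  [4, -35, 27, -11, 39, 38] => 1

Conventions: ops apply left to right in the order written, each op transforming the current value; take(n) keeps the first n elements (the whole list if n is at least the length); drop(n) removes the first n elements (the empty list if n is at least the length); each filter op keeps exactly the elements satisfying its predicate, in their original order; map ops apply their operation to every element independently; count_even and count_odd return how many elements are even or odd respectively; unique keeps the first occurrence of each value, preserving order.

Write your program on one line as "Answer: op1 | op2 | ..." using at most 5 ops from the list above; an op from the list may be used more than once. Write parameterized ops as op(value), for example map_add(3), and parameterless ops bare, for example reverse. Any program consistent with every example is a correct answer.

unique | take(1) | filter_lt(7) | map_add(8) | len

Check, running the answer program on each example:
  [11, -5, 22, -32, 22] -> [11, -5, 22, -32] -> [11] -> [] -> [] -> 0
  [3, 17, 39, -27, -46] -> [3, 17, 39, -27, -46] -> [3] -> [3] -> [11] -> 1
  [-41, -42, -30, -1] -> [-41, -42, -30, -1] -> [-41] -> [-41] -> [-33] -> 1
  [1, 47, 37, 11, -25, -37, -19, 49, -6] -> [1, 47, 37, 11, -25, -37, -19, 49, -6] -> [1] -> [1] -> [9] -> 1
  [24, -20, -37, 0, 50, -42, -40, -1, 37] -> [24, -20, -37, 0, 50, -42, -40, -1, 37] -> [24] -> [] -> [] -> 0
  [4, -35, 27, -11, 39, 38] -> [4, -35, 27, -11, 39, 38] -> [4] -> [4] -> [12] -> 1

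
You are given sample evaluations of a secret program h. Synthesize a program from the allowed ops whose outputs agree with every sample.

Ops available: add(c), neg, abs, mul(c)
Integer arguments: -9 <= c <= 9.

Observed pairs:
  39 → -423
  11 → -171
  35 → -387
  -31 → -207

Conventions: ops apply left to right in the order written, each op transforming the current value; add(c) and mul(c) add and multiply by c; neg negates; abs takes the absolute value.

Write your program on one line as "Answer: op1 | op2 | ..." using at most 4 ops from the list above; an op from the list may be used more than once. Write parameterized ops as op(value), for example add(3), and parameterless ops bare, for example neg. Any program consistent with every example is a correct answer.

add(8) | abs | mul(-9)

Check, running the answer program on each example:
  39 -> 47 -> 47 -> -423
  11 -> 19 -> 19 -> -171
  35 -> 43 -> 43 -> -387
  -31 -> -23 -> 23 -> -207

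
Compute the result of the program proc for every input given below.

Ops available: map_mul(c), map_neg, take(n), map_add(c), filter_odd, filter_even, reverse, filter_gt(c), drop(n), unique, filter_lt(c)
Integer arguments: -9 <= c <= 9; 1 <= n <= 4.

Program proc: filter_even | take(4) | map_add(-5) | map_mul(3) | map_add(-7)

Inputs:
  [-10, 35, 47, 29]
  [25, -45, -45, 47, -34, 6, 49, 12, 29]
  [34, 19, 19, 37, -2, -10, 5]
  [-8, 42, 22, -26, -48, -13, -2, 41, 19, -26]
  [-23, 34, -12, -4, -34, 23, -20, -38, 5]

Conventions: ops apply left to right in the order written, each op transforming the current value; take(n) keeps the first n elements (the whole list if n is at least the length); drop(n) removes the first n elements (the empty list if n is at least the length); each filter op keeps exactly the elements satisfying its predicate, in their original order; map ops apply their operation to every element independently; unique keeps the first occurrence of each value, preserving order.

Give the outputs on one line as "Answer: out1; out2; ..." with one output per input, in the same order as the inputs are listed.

Execution, op by op:
  [-10, 35, 47, 29] -> [-10] -> [-10] -> [-15] -> [-45] -> [-52]
  [25, -45, -45, 47, -34, 6, 49, 12, 29] -> [-34, 6, 12] -> [-34, 6, 12] -> [-39, 1, 7] -> [-117, 3, 21] -> [-124, -4, 14]
  [34, 19, 19, 37, -2, -10, 5] -> [34, -2, -10] -> [34, -2, -10] -> [29, -7, -15] -> [87, -21, -45] -> [80, -28, -52]
  [-8, 42, 22, -26, -48, -13, -2, 41, 19, -26] -> [-8, 42, 22, -26, -48, -2, -26] -> [-8, 42, 22, -26] -> [-13, 37, 17, -31] -> [-39, 111, 51, -93] -> [-46, 104, 44, -100]
  [-23, 34, -12, -4, -34, 23, -20, -38, 5] -> [34, -12, -4, -34, -20, -38] -> [34, -12, -4, -34] -> [29, -17, -9, -39] -> [87, -51, -27, -117] -> [80, -58, -34, -124]

[-52]; [-124, -4, 14]; [80, -28, -52]; [-46, 104, 44, -100]; [80, -58, -34, -124]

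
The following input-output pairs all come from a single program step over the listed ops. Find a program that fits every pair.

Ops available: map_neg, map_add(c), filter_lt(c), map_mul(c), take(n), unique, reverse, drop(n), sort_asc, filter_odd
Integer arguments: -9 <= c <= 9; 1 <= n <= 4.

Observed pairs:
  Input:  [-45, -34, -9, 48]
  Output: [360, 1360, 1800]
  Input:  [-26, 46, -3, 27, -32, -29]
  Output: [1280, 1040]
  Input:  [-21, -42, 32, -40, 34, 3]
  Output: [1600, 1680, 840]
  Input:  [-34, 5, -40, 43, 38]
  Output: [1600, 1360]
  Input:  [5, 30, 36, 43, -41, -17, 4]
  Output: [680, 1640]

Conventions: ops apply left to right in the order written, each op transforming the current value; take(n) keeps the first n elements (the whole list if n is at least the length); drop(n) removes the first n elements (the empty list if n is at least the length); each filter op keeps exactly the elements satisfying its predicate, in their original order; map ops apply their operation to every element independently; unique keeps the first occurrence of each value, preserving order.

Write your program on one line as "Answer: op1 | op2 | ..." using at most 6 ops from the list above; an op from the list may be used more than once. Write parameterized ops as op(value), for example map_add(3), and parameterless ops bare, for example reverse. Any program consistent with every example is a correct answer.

reverse | drop(1) | filter_lt(-8) | map_mul(5) | map_mul(-8)

Check, running the answer program on each example:
  [-45, -34, -9, 48] -> [48, -9, -34, -45] -> [-9, -34, -45] -> [-9, -34, -45] -> [-45, -170, -225] -> [360, 1360, 1800]
  [-26, 46, -3, 27, -32, -29] -> [-29, -32, 27, -3, 46, -26] -> [-32, 27, -3, 46, -26] -> [-32, -26] -> [-160, -130] -> [1280, 1040]
  [-21, -42, 32, -40, 34, 3] -> [3, 34, -40, 32, -42, -21] -> [34, -40, 32, -42, -21] -> [-40, -42, -21] -> [-200, -210, -105] -> [1600, 1680, 840]
  [-34, 5, -40, 43, 38] -> [38, 43, -40, 5, -34] -> [43, -40, 5, -34] -> [-40, -34] -> [-200, -170] -> [1600, 1360]
  [5, 30, 36, 43, -41, -17, 4] -> [4, -17, -41, 43, 36, 30, 5] -> [-17, -41, 43, 36, 30, 5] -> [-17, -41] -> [-85, -205] -> [680, 1640]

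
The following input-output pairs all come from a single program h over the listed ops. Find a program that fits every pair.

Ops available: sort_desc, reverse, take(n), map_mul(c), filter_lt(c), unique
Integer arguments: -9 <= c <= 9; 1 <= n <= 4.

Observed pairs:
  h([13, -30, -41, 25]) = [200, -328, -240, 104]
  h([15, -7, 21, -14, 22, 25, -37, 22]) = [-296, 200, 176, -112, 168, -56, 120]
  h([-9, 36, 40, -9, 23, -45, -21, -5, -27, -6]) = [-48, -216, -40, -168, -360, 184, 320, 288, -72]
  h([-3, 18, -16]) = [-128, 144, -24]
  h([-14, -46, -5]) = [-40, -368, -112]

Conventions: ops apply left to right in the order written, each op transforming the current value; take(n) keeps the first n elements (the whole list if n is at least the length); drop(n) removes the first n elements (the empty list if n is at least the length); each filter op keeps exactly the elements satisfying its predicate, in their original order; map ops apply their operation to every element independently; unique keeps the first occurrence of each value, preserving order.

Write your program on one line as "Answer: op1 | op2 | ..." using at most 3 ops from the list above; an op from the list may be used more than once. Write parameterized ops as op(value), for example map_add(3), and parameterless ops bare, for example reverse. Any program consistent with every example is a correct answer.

unique | map_mul(8) | reverse

Check, running the answer program on each example:
  [13, -30, -41, 25] -> [13, -30, -41, 25] -> [104, -240, -328, 200] -> [200, -328, -240, 104]
  [15, -7, 21, -14, 22, 25, -37, 22] -> [15, -7, 21, -14, 22, 25, -37] -> [120, -56, 168, -112, 176, 200, -296] -> [-296, 200, 176, -112, 168, -56, 120]
  [-9, 36, 40, -9, 23, -45, -21, -5, -27, -6] -> [-9, 36, 40, 23, -45, -21, -5, -27, -6] -> [-72, 288, 320, 184, -360, -168, -40, -216, -48] -> [-48, -216, -40, -168, -360, 184, 320, 288, -72]
  [-3, 18, -16] -> [-3, 18, -16] -> [-24, 144, -128] -> [-128, 144, -24]
  [-14, -46, -5] -> [-14, -46, -5] -> [-112, -368, -40] -> [-40, -368, -112]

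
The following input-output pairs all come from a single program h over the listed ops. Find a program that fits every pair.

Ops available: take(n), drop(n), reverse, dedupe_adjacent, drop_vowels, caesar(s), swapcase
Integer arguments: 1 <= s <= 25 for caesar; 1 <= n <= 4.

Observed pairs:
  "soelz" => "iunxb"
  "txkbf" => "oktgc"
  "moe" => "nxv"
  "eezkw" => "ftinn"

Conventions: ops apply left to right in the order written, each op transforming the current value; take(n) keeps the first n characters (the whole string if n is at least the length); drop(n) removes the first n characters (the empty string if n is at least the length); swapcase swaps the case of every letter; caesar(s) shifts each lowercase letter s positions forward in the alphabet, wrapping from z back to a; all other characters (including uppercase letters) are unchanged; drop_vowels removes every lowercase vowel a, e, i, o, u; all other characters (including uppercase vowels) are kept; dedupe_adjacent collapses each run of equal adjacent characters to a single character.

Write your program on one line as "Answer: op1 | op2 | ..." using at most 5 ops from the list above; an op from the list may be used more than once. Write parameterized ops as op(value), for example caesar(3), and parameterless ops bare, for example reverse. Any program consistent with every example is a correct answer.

caesar(9) | swapcase | reverse | swapcase

Check, running the answer program on each example:
  "soelz" -> "bxnui" -> "BXNUI" -> "IUNXB" -> "iunxb"
  "txkbf" -> "cgtko" -> "CGTKO" -> "OKTGC" -> "oktgc"
  "moe" -> "vxn" -> "VXN" -> "NXV" -> "nxv"
  "eezkw" -> "nnitf" -> "NNITF" -> "FTINN" -> "ftinn"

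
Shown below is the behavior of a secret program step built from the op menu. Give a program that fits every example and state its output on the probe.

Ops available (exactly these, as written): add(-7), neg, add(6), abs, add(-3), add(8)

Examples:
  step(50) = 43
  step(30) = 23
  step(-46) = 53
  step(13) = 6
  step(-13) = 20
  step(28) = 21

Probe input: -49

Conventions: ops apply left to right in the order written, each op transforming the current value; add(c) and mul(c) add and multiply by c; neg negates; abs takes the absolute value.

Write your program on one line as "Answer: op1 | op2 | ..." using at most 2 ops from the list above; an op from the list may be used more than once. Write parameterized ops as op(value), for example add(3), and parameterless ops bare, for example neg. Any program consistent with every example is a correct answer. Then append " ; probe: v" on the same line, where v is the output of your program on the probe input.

add(-7) | abs ; probe: 56

Check, running the answer program on each example:
  50 -> 43 -> 43
  30 -> 23 -> 23
  -46 -> -53 -> 53
  13 -> 6 -> 6
  -13 -> -20 -> 20
  28 -> 21 -> 21
  probe: -49 -> -56 -> 56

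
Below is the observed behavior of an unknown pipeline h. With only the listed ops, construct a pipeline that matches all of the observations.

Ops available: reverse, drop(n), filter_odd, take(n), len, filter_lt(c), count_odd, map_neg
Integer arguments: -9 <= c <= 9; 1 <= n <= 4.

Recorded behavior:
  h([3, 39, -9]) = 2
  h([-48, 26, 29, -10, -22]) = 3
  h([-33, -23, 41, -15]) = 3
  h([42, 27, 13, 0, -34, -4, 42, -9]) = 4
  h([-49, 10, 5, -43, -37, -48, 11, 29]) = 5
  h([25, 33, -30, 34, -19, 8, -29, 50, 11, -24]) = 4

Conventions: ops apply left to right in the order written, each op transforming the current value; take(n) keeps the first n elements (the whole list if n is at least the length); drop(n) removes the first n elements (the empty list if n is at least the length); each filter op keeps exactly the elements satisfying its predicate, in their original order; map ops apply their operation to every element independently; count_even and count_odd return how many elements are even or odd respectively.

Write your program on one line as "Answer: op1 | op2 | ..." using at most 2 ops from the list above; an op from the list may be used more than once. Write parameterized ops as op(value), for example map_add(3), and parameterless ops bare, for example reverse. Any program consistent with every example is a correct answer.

filter_lt(8) | len

Check, running the answer program on each example:
  [3, 39, -9] -> [3, -9] -> 2
  [-48, 26, 29, -10, -22] -> [-48, -10, -22] -> 3
  [-33, -23, 41, -15] -> [-33, -23, -15] -> 3
  [42, 27, 13, 0, -34, -4, 42, -9] -> [0, -34, -4, -9] -> 4
  [-49, 10, 5, -43, -37, -48, 11, 29] -> [-49, 5, -43, -37, -48] -> 5
  [25, 33, -30, 34, -19, 8, -29, 50, 11, -24] -> [-30, -19, -29, -24] -> 4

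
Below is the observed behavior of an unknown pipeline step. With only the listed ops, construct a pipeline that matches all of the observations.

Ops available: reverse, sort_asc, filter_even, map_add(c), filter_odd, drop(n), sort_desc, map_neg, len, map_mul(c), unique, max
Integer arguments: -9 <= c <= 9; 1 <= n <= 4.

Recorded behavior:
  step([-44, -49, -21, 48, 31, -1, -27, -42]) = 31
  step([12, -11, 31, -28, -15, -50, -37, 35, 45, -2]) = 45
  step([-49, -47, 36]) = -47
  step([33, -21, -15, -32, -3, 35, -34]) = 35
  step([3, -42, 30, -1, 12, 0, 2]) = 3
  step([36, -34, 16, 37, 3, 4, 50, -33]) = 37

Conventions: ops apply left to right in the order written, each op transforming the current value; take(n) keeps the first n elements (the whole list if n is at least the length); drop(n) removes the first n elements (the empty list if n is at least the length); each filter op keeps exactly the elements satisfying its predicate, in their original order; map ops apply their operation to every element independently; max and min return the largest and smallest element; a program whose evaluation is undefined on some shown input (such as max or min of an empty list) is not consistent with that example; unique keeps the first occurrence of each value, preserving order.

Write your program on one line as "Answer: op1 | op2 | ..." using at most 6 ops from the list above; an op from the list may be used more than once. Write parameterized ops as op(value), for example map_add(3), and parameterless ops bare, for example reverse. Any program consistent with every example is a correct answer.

reverse | sort_asc | sort_desc | filter_odd | max

Check, running the answer program on each example:
  [-44, -49, -21, 48, 31, -1, -27, -42] -> [-42, -27, -1, 31, 48, -21, -49, -44] -> [-49, -44, -42, -27, -21, -1, 31, 48] -> [48, 31, -1, -21, -27, -42, -44, -49] -> [31, -1, -21, -27, -49] -> 31
  [12, -11, 31, -28, -15, -50, -37, 35, 45, -2] -> [-2, 45, 35, -37, -50, -15, -28, 31, -11, 12] -> [-50, -37, -28, -15, -11, -2, 12, 31, 35, 45] -> [45, 35, 31, 12, -2, -11, -15, -28, -37, -50] -> [45, 35, 31, -11, -15, -37] -> 45
  [-49, -47, 36] -> [36, -47, -49] -> [-49, -47, 36] -> [36, -47, -49] -> [-47, -49] -> -47
  [33, -21, -15, -32, -3, 35, -34] -> [-34, 35, -3, -32, -15, -21, 33] -> [-34, -32, -21, -15, -3, 33, 35] -> [35, 33, -3, -15, -21, -32, -34] -> [35, 33, -3, -15, -21] -> 35
  [3, -42, 30, -1, 12, 0, 2] -> [2, 0, 12, -1, 30, -42, 3] -> [-42, -1, 0, 2, 3, 12, 30] -> [30, 12, 3, 2, 0, -1, -42] -> [3, -1] -> 3
  [36, -34, 16, 37, 3, 4, 50, -33] -> [-33, 50, 4, 3, 37, 16, -34, 36] -> [-34, -33, 3, 4, 16, 36, 37, 50] -> [50, 37, 36, 16, 4, 3, -33, -34] -> [37, 3, -33] -> 37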